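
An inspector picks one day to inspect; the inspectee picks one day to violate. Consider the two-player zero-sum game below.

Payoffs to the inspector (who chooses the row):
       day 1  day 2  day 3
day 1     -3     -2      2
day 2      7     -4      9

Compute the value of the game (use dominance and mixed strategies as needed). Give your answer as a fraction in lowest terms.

-13/6

Column day 3 is strictly dominated by day 1 for the inspectee (it gives the inspector more in every row).
The remaining 2×2 game on (day 1, day 2) × (day 1, day 2) has no saddle point. Let the inspector play day 1 with probability p; indifference gives −3p + 7(1−p) = −2p − 4(1−p), so p = 11/12.
Similarly the inspectee's optimal q on day 1 is 1/6, and the value is -3·(1/6) + (-2)·(5/6) = -13/6.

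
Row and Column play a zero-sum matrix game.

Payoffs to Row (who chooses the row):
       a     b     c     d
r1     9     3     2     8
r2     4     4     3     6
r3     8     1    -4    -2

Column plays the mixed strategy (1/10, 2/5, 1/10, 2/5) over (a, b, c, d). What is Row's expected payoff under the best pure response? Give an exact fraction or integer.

11/2

r1: (9)·(1/10) + (3)·(2/5) + (2)·(1/10) + (8)·(2/5) = 11/2.
r2: (4)·(1/10) + (4)·(2/5) + (3)·(1/10) + (6)·(2/5) = 47/10.
r3: (8)·(1/10) + (1)·(2/5) + (-4)·(1/10) + (-2)·(2/5) = 0.
The best pure response is r1 with expected payoff 11/2.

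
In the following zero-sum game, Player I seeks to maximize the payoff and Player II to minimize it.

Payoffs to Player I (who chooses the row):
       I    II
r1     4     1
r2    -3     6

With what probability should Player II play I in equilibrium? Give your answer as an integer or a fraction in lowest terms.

5/12

Row minima are 1 and -3, so Player I's maximin is 1; column maxima are 4 and 6, so Player II's minimax is 4. These differ, so the equilibrium is in mixed strategies.
Let Player II play I with probability q. Player I is indifferent when 4q + (1−q) = −3q + 6(1−q), giving q = 5/12.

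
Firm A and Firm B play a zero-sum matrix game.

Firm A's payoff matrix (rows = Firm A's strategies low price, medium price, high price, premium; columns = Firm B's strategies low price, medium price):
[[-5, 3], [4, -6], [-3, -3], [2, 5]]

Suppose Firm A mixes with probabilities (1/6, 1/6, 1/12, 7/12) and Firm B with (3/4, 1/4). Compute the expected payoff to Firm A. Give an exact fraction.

Against (3/4, 1/4), each row's expected payoff is low price: -3; medium price: 3/2; high price: -3; premium: 11/4.
Taking the (1/6, 1/6, 1/12, 7/12)-weighted average: (1/6)·(-3) + (1/6)·(3/2) + (1/12)·(-3) + (7/12)·(11/4) = 53/48.

53/48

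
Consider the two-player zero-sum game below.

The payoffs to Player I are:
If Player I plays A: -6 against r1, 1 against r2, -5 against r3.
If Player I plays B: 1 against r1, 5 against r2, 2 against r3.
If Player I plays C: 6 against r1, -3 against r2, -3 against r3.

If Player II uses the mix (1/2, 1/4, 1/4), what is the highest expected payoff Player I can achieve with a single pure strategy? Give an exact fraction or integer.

A: (-6)·(1/2) + (1)·(1/4) + (-5)·(1/4) = -4.
B: (1)·(1/2) + (5)·(1/4) + (2)·(1/4) = 9/4.
C: (6)·(1/2) + (-3)·(1/4) + (-3)·(1/4) = 3/2.
The best pure response is B with expected payoff 9/4.

9/4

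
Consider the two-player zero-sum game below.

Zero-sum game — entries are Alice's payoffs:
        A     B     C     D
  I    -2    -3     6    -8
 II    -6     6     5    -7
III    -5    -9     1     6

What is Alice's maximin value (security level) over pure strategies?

-7

The worst-case payoff for each row is I: -8, II: -7, III: -9.
The best of these is -7.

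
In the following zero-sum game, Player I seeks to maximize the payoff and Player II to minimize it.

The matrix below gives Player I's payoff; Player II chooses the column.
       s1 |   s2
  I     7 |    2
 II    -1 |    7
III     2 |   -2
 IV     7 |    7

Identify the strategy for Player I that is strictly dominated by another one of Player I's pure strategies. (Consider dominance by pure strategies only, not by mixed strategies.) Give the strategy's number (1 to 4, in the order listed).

3

Compare III with I: 7 > 2, 2 > -2.
So I strictly dominates III for Player I; III is strictly dominated.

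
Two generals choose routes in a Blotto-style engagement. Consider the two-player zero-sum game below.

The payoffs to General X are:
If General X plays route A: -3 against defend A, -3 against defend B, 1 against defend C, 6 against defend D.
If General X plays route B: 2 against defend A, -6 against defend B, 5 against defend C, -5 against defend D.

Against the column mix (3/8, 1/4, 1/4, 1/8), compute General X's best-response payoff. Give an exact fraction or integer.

-1/8

route A: (-3)·(3/8) + (-3)·(1/4) + (1)·(1/4) + (6)·(1/8) = -7/8.
route B: (2)·(3/8) + (-6)·(1/4) + (5)·(1/4) + (-5)·(1/8) = -1/8.
The best pure response is route B with expected payoff -1/8.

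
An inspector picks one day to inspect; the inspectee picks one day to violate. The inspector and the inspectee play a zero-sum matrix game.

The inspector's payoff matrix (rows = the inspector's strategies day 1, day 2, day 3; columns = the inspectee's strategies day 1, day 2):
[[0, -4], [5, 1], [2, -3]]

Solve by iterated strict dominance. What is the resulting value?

1

Row day 3 is strictly dominated by row day 2 (5>2, 1>-3); eliminate day 3.
Column day 1 is strictly dominated by day 2 for the inspectee (-4<0, 1<5); eliminate day 1.
Row day 1 is strictly dominated by row day 2 (1>-4); eliminate day 1.
Only (day 2, day 2) remains, with payoff 1.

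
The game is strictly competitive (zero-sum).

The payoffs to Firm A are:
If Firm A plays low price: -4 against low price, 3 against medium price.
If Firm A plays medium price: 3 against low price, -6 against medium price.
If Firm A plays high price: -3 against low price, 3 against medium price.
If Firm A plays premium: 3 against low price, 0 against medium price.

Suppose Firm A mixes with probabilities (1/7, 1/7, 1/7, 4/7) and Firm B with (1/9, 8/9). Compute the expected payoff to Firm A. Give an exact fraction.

8/63

Against (1/9, 8/9), each row's expected payoff is low price: 20/9; medium price: -5; high price: 7/3; premium: 1/3.
Taking the (1/7, 1/7, 1/7, 4/7)-weighted average: (1/7)·(20/9) + (1/7)·(-5) + (1/7)·(7/3) + (4/7)·(1/3) = 8/63.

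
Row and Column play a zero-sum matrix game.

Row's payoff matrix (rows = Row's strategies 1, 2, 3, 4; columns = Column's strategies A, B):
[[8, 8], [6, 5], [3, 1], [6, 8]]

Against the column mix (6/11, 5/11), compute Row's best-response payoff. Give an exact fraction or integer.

8

1: (8)·(6/11) + (8)·(5/11) = 8.
2: (6)·(6/11) + (5)·(5/11) = 61/11.
3: (3)·(6/11) + (1)·(5/11) = 23/11.
4: (6)·(6/11) + (8)·(5/11) = 76/11.
The best pure response is 1 with expected payoff 8.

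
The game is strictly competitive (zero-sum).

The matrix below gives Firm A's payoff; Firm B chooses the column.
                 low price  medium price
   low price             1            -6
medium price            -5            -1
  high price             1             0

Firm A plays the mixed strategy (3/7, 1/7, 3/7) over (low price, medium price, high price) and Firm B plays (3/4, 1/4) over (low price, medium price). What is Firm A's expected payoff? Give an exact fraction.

-4/7

Against (3/4, 1/4), each row's expected payoff is low price: -3/4; medium price: -4; high price: 3/4.
Taking the (3/7, 1/7, 3/7)-weighted average: (3/7)·(-3/4) + (1/7)·(-4) + (3/7)·(3/4) = -4/7.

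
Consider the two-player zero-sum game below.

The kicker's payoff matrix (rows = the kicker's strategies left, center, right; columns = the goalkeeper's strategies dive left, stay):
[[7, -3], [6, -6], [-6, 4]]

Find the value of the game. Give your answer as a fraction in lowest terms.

Row center is strictly dominated by row left, so the kicker never plays it.
The remaining 2×2 game on (left, right) × (dive left, stay) has no saddle point. Let the kicker play left with probability p; indifference gives 7p − 6(1−p) = −3p + 4(1−p), so p = 1/2.
Similarly the goalkeeper's optimal q on dive left is 7/20, and the value is 7·(7/20) + (-3)·(13/20) = 1/2.

1/2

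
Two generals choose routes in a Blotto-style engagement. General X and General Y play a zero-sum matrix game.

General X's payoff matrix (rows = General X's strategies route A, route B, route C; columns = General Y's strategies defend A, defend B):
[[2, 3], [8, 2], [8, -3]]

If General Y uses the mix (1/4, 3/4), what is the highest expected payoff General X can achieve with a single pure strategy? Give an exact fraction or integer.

7/2

route A: (2)·(1/4) + (3)·(3/4) = 11/4.
route B: (8)·(1/4) + (2)·(3/4) = 7/2.
route C: (8)·(1/4) + (-3)·(3/4) = -1/4.
The best pure response is route B with expected payoff 7/2.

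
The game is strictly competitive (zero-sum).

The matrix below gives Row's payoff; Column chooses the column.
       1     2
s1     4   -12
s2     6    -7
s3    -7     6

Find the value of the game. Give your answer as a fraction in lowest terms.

-1/2

Row s1 is strictly dominated by row s2, so Row never plays it.
The remaining 2×2 game on (s2, s3) × (1, 2) has no saddle point. Let Row play s2 with probability p; indifference gives 6p − 7(1−p) = −7p + 6(1−p), so p = 1/2.
Similarly Column's optimal q on 1 is 1/2, and the value is 6·(1/2) + (-7)·(1/2) = -1/2.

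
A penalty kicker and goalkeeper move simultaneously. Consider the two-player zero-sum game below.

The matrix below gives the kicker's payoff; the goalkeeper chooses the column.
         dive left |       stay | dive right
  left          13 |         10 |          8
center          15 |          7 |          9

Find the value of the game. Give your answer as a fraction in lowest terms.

17/2

Column dive left is strictly dominated by dive right for the goalkeeper (it gives the kicker more in every row).
The remaining 2×2 game on (left, center) × (stay, dive right) has no saddle point. Let the kicker play left with probability p; indifference gives 10p + 7(1−p) = 8p + 9(1−p), so p = 1/2.
Similarly the goalkeeper's optimal q on stay is 1/4, and the value is 10·(1/4) + (8)·(3/4) = 17/2.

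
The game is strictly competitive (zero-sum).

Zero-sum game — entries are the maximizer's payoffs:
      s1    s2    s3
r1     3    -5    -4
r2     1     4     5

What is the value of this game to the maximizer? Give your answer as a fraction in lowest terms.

17/11

Column s3 is strictly dominated by s2 for the minimizer (it gives the maximizer more in every row).
The remaining 2×2 game on (r1, r2) × (s1, s2) has no saddle point. Let the maximizer play r1 with probability p; indifference gives 3p + (1−p) = −5p + 4(1−p), so p = 3/11.
Similarly the minimizer's optimal q on s1 is 9/11, and the value is 3·(9/11) + (-5)·(2/11) = 17/11.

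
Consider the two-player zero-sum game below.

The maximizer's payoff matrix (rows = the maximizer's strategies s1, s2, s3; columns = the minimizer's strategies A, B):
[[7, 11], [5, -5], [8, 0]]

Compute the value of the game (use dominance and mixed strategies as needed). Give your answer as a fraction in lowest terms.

Row s2 is strictly dominated by row s3, so the maximizer never plays it.
The remaining 2×2 game on (s1, s3) × (A, B) has no saddle point. Let the maximizer play s1 with probability p; indifference gives 7p + 8(1−p) = 11p, so p = 2/3.
Similarly the minimizer's optimal q on A is 11/12, and the value is 7·(11/12) + (11)·(1/12) = 22/3.

22/3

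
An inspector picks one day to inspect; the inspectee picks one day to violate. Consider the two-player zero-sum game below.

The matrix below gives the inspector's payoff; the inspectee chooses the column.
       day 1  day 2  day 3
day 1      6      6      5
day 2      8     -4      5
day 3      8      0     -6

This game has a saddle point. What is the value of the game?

Row minima: 5, -4, -6 → the inspector's maximin is 5.
Column maxima: 8, 6, 5 → the inspectee's minimax is 5.
They coincide at (day 1, day 3), so the value is 5.

5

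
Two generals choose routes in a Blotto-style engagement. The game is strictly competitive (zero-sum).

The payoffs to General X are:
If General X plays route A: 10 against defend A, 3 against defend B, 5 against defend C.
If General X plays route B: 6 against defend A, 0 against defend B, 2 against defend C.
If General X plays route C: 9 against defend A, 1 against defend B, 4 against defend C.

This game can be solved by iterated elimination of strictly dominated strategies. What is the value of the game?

Row route C is strictly dominated by row route A (10>9, 3>1, 5>4); eliminate route C.
Column defend C is strictly dominated by defend B for General Y (3<5, 0<2); eliminate defend C.
Row route B is strictly dominated by row route A (10>6, 3>0); eliminate route B.
Column defend A is strictly dominated by defend B for General Y (3<10); eliminate defend A.
Only (route A, defend B) remains, with payoff 3.

3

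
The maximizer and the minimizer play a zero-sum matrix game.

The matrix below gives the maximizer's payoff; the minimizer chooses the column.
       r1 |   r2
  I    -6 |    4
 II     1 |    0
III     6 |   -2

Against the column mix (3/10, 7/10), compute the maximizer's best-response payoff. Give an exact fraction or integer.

I: (-6)·(3/10) + (4)·(7/10) = 1.
II: (1)·(3/10) + (0)·(7/10) = 3/10.
III: (6)·(3/10) + (-2)·(7/10) = 2/5.
The best pure response is I with expected payoff 1.

1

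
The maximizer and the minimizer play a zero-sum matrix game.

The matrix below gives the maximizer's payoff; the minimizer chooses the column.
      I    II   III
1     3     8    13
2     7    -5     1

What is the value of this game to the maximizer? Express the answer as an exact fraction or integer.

Column III is strictly dominated by II for the minimizer (it gives the maximizer more in every row).
The remaining 2×2 game on (1, 2) × (I, II) has no saddle point. Let the maximizer play 1 with probability p; indifference gives 3p + 7(1−p) = 8p − 5(1−p), so p = 12/17.
Similarly the minimizer's optimal q on I is 13/17, and the value is 3·(13/17) + (8)·(4/17) = 71/17.

71/17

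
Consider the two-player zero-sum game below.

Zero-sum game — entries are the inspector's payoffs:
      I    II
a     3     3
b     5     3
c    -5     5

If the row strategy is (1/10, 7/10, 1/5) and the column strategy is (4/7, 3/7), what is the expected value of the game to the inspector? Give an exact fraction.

107/35

Against (4/7, 3/7), each row's expected payoff is a: 3; b: 29/7; c: -5/7.
Taking the (1/10, 7/10, 1/5)-weighted average: (1/10)·(3) + (7/10)·(29/7) + (1/5)·(-5/7) = 107/35.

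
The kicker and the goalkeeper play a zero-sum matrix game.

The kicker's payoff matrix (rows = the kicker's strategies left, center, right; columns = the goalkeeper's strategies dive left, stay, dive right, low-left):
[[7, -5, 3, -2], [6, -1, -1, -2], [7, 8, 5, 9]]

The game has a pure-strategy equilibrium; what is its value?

Row minima: -5, -2, 5 → the kicker's maximin is 5.
Column maxima: 7, 8, 5, 9 → the goalkeeper's minimax is 5.
They coincide at (right, dive right), so the value is 5.

5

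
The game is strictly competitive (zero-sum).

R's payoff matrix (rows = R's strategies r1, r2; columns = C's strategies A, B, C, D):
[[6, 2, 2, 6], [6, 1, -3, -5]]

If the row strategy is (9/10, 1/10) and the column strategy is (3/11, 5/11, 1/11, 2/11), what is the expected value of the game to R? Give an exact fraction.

194/55

Against (3/11, 5/11, 1/11, 2/11), each row's expected payoff is r1: 42/11; r2: 10/11.
Taking the (9/10, 1/10)-weighted average: (9/10)·(42/11) + (1/10)·(10/11) = 194/55.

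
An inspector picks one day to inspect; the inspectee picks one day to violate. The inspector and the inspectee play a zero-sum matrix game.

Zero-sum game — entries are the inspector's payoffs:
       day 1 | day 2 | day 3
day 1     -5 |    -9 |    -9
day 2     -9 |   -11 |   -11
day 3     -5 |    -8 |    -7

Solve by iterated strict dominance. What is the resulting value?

Column day 1 is strictly dominated by day 2 for the inspectee (-9<-5, -11<-9, -8<-5); eliminate day 1.
Row day 2 is strictly dominated by row day 1 (-9>-11, -9>-11); eliminate day 2.
Row day 1 is strictly dominated by row day 3 (-8>-9, -7>-9); eliminate day 1.
Column day 3 is strictly dominated by day 2 for the inspectee (-8<-7); eliminate day 3.
Only (day 3, day 2) remains, with payoff -8.

-8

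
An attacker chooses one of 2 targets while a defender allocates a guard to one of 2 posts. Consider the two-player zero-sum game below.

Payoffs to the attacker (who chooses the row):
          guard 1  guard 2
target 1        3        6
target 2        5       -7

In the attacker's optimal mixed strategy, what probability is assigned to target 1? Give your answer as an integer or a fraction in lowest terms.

Row minima are 3 and -7, so the attacker's maximin is 3; column maxima are 5 and 6, so the defender's minimax is 5. These differ, so the equilibrium is in mixed strategies.
Let the attacker play target 1 with probability p. The defender is indifferent when 3p + 5(1−p) = 6p − 7(1−p), giving p = 4/5.

4/5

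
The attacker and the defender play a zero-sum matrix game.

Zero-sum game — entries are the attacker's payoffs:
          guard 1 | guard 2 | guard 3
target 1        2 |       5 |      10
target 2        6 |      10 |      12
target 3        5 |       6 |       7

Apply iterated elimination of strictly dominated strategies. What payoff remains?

Row target 3 is strictly dominated by row target 2 (6>5, 10>6, 12>7); eliminate target 3.
Column guard 2 is strictly dominated by guard 1 for the defender (2<5, 6<10); eliminate guard 2.
Row target 1 is strictly dominated by row target 2 (6>2, 12>10); eliminate target 1.
Column guard 3 is strictly dominated by guard 1 for the defender (6<12); eliminate guard 3.
Only (target 2, guard 1) remains, with payoff 6.

6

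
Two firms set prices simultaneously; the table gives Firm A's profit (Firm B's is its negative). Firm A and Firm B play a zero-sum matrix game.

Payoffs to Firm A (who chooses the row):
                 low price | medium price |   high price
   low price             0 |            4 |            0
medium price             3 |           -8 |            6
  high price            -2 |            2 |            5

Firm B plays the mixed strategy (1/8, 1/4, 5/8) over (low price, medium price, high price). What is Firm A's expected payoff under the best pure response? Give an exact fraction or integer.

low price: (0)·(1/8) + (4)·(1/4) + (0)·(5/8) = 1.
medium price: (3)·(1/8) + (-8)·(1/4) + (6)·(5/8) = 17/8.
high price: (-2)·(1/8) + (2)·(1/4) + (5)·(5/8) = 27/8.
The best pure response is high price with expected payoff 27/8.

27/8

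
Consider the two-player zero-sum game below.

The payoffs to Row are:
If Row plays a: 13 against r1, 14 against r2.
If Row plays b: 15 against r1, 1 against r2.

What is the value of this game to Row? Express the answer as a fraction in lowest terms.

Row minima are 13 and 1, so Row's maximin is 13; column maxima are 15 and 14, so Column's minimax is 14. These differ, so the equilibrium is in mixed strategies.
Let Row play a with probability p. Column is indifferent when 13p + 15(1−p) = 14p + (1−p), giving p = 14/15.
Let Column play r1 with probability q. Row is indifferent when 13q + 14(1−q) = 15q + (1−q), giving q = 13/15.
The value is 13·(13/15) + (14)·(2/15) = 197/15.

197/15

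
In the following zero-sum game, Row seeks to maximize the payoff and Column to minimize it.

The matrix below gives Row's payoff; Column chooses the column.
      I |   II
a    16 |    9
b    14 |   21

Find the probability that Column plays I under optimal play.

Row minima are 9 and 14, so Row's maximin is 14; column maxima are 16 and 21, so Column's minimax is 16. These differ, so the equilibrium is in mixed strategies.
Let Column play I with probability q. Row is indifferent when 16q + 9(1−q) = 14q + 21(1−q), giving q = 6/7.

6/7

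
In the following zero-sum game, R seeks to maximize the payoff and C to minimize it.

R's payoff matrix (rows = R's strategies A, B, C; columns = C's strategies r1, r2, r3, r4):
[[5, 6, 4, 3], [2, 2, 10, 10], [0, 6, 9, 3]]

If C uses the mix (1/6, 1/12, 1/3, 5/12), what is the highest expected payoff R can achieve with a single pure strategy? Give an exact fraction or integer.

8

A: (5)·(1/6) + (6)·(1/12) + (4)·(1/3) + (3)·(5/12) = 47/12.
B: (2)·(1/6) + (2)·(1/12) + (10)·(1/3) + (10)·(5/12) = 8.
C: (0)·(1/6) + (6)·(1/12) + (9)·(1/3) + (3)·(5/12) = 19/4.
The best pure response is B with expected payoff 8.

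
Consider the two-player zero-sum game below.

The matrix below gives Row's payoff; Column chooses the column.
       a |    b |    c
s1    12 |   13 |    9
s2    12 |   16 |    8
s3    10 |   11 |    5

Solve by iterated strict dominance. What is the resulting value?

Row s3 is strictly dominated by row s1 (12>10, 13>11, 9>5); eliminate s3.
Column a is strictly dominated by c for Column (9<12, 8<12); eliminate a.
Column b is strictly dominated by c for Column (9<13, 8<16); eliminate b.
Row s2 is strictly dominated by row s1 (9>8); eliminate s2.
Only (s1, c) remains, with payoff 9.

9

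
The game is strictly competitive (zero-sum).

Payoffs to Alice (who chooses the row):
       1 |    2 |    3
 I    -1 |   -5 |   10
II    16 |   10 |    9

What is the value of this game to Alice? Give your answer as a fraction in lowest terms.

145/16

Column 1 is strictly dominated by 2 for Bob (it gives Alice more in every row).
The remaining 2×2 game on (I, II) × (2, 3) has no saddle point. Let Alice play I with probability p; indifference gives −5p + 10(1−p) = 10p + 9(1−p), so p = 1/16.
Similarly Bob's optimal q on 2 is 1/16, and the value is -5·(1/16) + (10)·(15/16) = 145/16.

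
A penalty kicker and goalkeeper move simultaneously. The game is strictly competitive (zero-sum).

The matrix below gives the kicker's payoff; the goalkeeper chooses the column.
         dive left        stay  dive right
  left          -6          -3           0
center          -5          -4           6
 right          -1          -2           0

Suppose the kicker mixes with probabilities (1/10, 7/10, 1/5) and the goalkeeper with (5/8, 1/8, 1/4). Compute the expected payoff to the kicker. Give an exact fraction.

-83/40

Against (5/8, 1/8, 1/4), each row's expected payoff is left: -33/8; center: -17/8; right: -7/8.
Taking the (1/10, 7/10, 1/5)-weighted average: (1/10)·(-33/8) + (7/10)·(-17/8) + (1/5)·(-7/8) = -83/40.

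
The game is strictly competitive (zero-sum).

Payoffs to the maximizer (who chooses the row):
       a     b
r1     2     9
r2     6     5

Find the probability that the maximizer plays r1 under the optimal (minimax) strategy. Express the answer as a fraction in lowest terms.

1/8

Row minima are 2 and 5, so the maximizer's maximin is 5; column maxima are 6 and 9, so the minimizer's minimax is 6. These differ, so the equilibrium is in mixed strategies.
Let the maximizer play r1 with probability p. The minimizer is indifferent when 2p + 6(1−p) = 9p + 5(1−p), giving p = 1/8.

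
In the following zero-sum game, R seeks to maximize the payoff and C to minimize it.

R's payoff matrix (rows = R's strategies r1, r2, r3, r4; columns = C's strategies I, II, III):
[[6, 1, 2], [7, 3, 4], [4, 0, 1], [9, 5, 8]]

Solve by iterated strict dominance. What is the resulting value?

Column III is strictly dominated by II for C (1<2, 3<4, 0<1, 5<8); eliminate III.
Row r1 is strictly dominated by row r2 (7>6, 3>1); eliminate r1.
Column I is strictly dominated by II for C (3<7, 0<4, 5<9); eliminate I.
Row r3 is strictly dominated by row r2 (3>0); eliminate r3.
Row r2 is strictly dominated by row r4 (5>3); eliminate r2.
Only (r4, II) remains, with payoff 5.

5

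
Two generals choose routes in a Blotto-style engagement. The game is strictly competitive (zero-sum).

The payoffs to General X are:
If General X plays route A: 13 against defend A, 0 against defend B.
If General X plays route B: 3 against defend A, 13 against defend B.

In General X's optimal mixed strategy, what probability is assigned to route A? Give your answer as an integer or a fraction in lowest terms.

10/23

Row minima are 0 and 3, so General X's maximin is 3; column maxima are 13 and 13, so General Y's minimax is 13. These differ, so the equilibrium is in mixed strategies.
Let General X play route A with probability p. General Y is indifferent when 13p + 3(1−p) = 13(1−p), giving p = 10/23.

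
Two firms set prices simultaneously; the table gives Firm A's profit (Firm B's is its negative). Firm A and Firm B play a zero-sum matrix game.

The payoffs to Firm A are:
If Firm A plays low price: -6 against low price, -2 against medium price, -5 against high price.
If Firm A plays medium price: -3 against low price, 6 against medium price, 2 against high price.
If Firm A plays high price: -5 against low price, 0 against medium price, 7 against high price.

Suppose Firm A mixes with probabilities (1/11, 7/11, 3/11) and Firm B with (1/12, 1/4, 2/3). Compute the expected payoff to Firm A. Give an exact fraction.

53/22

Against (1/12, 1/4, 2/3), each row's expected payoff is low price: -13/3; medium price: 31/12; high price: 17/4.
Taking the (1/11, 7/11, 3/11)-weighted average: (1/11)·(-13/3) + (7/11)·(31/12) + (3/11)·(17/4) = 53/22.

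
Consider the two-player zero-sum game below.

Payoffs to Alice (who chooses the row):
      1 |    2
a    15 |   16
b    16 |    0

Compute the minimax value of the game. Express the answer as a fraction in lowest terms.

Row minima are 15 and 0, so Alice's maximin is 15; column maxima are 16 and 16, so Bob's minimax is 16. These differ, so the equilibrium is in mixed strategies.
Let Alice play a with probability p. Bob is indifferent when 15p + 16(1−p) = 16p, giving p = 16/17.
Let Bob play 1 with probability q. Alice is indifferent when 15q + 16(1−q) = 16q, giving q = 16/17.
The value is 15·(16/17) + (16)·(1/17) = 256/17.

256/17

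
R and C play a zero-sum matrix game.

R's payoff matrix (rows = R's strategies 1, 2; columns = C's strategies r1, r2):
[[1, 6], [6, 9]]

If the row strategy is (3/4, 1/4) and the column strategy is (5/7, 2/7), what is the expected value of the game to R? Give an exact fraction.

99/28

Against (5/7, 2/7), each row's expected payoff is 1: 17/7; 2: 48/7.
Taking the (3/4, 1/4)-weighted average: (3/4)·(17/7) + (1/4)·(48/7) = 99/28.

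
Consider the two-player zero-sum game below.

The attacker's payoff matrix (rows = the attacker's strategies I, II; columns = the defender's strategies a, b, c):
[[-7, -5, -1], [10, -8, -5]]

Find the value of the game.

-53/10

Column c is strictly dominated by b for the defender (it gives the attacker more in every row).
The remaining 2×2 game on (I, II) × (a, b) has no saddle point. Let the attacker play I with probability p; indifference gives −7p + 10(1−p) = −5p − 8(1−p), so p = 9/10.
Similarly the defender's optimal q on a is 3/20, and the value is -7·(3/20) + (-5)·(17/20) = -53/10.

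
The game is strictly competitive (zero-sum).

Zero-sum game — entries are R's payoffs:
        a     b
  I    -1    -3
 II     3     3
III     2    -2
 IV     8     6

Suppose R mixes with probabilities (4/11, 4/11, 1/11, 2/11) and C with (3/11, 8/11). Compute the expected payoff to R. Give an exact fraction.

158/121

Against (3/11, 8/11), each row's expected payoff is I: -27/11; II: 3; III: -10/11; IV: 72/11.
Taking the (4/11, 4/11, 1/11, 2/11)-weighted average: (4/11)·(-27/11) + (4/11)·(3) + (1/11)·(-10/11) + (2/11)·(72/11) = 158/121.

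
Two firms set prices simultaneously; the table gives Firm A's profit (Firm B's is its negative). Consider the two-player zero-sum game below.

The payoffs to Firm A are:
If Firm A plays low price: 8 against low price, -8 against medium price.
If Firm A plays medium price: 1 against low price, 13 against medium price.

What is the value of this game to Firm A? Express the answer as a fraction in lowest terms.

4

Row minima are -8 and 1, so Firm A's maximin is 1; column maxima are 8 and 13, so Firm B's minimax is 8. These differ, so the equilibrium is in mixed strategies.
Let Firm A play low price with probability p. Firm B is indifferent when 8p + (1−p) = −8p + 13(1−p), giving p = 3/7.
Let Firm B play low price with probability q. Firm A is indifferent when 8q − 8(1−q) = q + 13(1−q), giving q = 3/4.
The value is 8·(3/4) + (-8)·(1/4) = 4.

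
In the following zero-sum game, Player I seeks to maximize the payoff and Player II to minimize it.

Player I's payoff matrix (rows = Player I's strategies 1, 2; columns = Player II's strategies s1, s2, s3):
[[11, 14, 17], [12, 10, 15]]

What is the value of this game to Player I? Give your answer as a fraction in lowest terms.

Column s3 is strictly dominated by s2 for Player II (it gives Player I more in every row).
The remaining 2×2 game on (1, 2) × (s1, s2) has no saddle point. Let Player I play 1 with probability p; indifference gives 11p + 12(1−p) = 14p + 10(1−p), so p = 2/5.
Similarly Player II's optimal q on s1 is 4/5, and the value is 11·(4/5) + (14)·(1/5) = 58/5.

58/5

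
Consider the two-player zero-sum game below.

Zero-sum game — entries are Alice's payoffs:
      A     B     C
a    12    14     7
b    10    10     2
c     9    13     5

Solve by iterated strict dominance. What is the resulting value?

7

Row b is strictly dominated by row a (12>10, 14>10, 7>2); eliminate b.
Column A is strictly dominated by C for Bob (7<12, 5<9); eliminate A.
Column B is strictly dominated by C for Bob (7<14, 5<13); eliminate B.
Row c is strictly dominated by row a (7>5); eliminate c.
Only (a, C) remains, with payoff 7.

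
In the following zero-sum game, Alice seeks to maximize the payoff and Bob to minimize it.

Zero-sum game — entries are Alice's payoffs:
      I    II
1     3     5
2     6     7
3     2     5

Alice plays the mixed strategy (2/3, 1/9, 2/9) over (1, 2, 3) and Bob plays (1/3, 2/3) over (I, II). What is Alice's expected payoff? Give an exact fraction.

122/27

Against (1/3, 2/3), each row's expected payoff is 1: 13/3; 2: 20/3; 3: 4.
Taking the (2/3, 1/9, 2/9)-weighted average: (2/3)·(13/3) + (1/9)·(20/3) + (2/9)·(4) = 122/27.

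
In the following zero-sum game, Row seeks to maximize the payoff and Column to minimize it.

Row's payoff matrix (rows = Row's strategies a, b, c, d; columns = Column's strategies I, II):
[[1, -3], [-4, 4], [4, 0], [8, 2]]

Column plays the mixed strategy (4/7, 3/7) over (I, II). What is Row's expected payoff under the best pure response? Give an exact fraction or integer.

a: (1)·(4/7) + (-3)·(3/7) = -5/7.
b: (-4)·(4/7) + (4)·(3/7) = -4/7.
c: (4)·(4/7) + (0)·(3/7) = 16/7.
d: (8)·(4/7) + (2)·(3/7) = 38/7.
The best pure response is d with expected payoff 38/7.

38/7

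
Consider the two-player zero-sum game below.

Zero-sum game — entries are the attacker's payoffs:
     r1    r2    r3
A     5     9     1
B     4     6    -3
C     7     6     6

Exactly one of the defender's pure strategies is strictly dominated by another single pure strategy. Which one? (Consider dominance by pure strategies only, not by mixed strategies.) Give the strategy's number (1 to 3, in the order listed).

1

The defender prefers columns that give the attacker less. Compare r1 with r3: 1 < 5, -3 < 4, 6 < 7.
So r3 strictly dominates r1 for the defender; r1 is strictly dominated.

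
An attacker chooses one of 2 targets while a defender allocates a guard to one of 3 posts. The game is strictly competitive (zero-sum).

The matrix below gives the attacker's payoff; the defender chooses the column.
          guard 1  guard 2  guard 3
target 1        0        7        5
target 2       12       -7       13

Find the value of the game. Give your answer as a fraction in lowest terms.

Column guard 3 is strictly dominated by guard 1 for the defender (it gives the attacker more in every row).
The remaining 2×2 game on (target 1, target 2) × (guard 1, guard 2) has no saddle point. Let the attacker play target 1 with probability p; indifference gives 12(1−p) = 7p − 7(1−p), so p = 19/26.
Similarly the defender's optimal q on guard 1 is 7/13, and the value is 0·(7/13) + (7)·(6/13) = 42/13.

42/13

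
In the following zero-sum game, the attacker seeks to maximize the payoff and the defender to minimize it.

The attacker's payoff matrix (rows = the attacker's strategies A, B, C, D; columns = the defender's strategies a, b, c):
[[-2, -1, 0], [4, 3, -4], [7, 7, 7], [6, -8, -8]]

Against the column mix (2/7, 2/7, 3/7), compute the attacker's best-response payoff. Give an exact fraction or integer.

7

A: (-2)·(2/7) + (-1)·(2/7) + (0)·(3/7) = -6/7.
B: (4)·(2/7) + (3)·(2/7) + (-4)·(3/7) = 2/7.
C: (7)·(2/7) + (7)·(2/7) + (7)·(3/7) = 7.
D: (6)·(2/7) + (-8)·(2/7) + (-8)·(3/7) = -4.
The best pure response is C with expected payoff 7.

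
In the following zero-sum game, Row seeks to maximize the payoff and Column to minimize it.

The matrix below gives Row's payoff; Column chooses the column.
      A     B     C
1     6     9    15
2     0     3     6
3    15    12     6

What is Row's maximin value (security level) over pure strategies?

The worst-case payoff for each row is 1: 6, 2: 0, 3: 6.
The best of these is 6.

6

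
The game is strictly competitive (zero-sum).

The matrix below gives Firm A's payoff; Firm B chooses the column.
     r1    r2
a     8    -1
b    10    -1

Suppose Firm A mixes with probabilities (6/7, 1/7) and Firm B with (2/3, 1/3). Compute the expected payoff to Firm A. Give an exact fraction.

Against (2/3, 1/3), each row's expected payoff is a: 5; b: 19/3.
Taking the (6/7, 1/7)-weighted average: (6/7)·(5) + (1/7)·(19/3) = 109/21.

109/21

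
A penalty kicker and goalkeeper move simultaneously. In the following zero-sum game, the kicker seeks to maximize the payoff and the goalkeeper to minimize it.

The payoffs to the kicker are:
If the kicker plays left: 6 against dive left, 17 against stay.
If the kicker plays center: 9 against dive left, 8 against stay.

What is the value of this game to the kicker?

35/4

Row minima are 6 and 8, so the kicker's maximin is 8; column maxima are 9 and 17, so the goalkeeper's minimax is 9. These differ, so the equilibrium is in mixed strategies.
Let the kicker play left with probability p. The goalkeeper is indifferent when 6p + 9(1−p) = 17p + 8(1−p), giving p = 1/12.
Let the goalkeeper play dive left with probability q. The kicker is indifferent when 6q + 17(1−q) = 9q + 8(1−q), giving q = 3/4.
The value is 6·(3/4) + (17)·(1/4) = 35/4.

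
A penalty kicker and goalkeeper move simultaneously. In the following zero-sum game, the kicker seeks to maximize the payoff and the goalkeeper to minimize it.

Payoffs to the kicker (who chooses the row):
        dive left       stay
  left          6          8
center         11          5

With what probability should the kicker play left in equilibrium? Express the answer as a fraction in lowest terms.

3/4

Row minima are 6 and 5, so the kicker's maximin is 6; column maxima are 11 and 8, so the goalkeeper's minimax is 8. These differ, so the equilibrium is in mixed strategies.
Let the kicker play left with probability p. The goalkeeper is indifferent when 6p + 11(1−p) = 8p + 5(1−p), giving p = 3/4.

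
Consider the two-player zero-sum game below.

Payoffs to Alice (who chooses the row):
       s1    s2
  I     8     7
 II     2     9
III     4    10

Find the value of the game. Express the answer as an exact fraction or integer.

52/7

Row II is strictly dominated by row III, so Alice never plays it.
The remaining 2×2 game on (I, III) × (s1, s2) has no saddle point. Let Alice play I with probability p; indifference gives 8p + 4(1−p) = 7p + 10(1−p), so p = 6/7.
Similarly Bob's optimal q on s1 is 3/7, and the value is 8·(3/7) + (7)·(4/7) = 52/7.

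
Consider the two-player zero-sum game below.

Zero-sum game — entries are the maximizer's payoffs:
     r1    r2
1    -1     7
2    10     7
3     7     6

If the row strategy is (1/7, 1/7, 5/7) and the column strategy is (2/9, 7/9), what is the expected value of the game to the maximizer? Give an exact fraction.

Against (2/9, 7/9), each row's expected payoff is 1: 47/9; 2: 23/3; 3: 56/9.
Taking the (1/7, 1/7, 5/7)-weighted average: (1/7)·(47/9) + (1/7)·(23/3) + (5/7)·(56/9) = 44/7.

44/7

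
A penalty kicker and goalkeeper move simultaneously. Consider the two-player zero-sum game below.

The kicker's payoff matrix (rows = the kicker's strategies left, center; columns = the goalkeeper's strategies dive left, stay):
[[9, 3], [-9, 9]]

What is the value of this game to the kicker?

9/2

Row minima are 3 and -9, so the kicker's maximin is 3; column maxima are 9 and 9, so the goalkeeper's minimax is 9. These differ, so the equilibrium is in mixed strategies.
Let the kicker play left with probability p. The goalkeeper is indifferent when 9p − 9(1−p) = 3p + 9(1−p), giving p = 3/4.
Let the goalkeeper play dive left with probability q. The kicker is indifferent when 9q + 3(1−q) = −9q + 9(1−q), giving q = 1/4.
The value is 9·(1/4) + (3)·(3/4) = 9/2.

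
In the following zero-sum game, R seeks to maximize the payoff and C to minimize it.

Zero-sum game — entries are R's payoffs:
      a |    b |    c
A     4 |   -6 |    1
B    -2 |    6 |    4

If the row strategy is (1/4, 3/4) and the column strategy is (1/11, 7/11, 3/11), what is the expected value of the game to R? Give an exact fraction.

Against (1/11, 7/11, 3/11), each row's expected payoff is A: -35/11; B: 52/11.
Taking the (1/4, 3/4)-weighted average: (1/4)·(-35/11) + (3/4)·(52/11) = 11/4.

11/4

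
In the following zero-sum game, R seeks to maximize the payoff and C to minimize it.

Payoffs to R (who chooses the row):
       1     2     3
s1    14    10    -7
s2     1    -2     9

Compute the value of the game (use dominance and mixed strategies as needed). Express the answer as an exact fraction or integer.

Column 1 is strictly dominated by 2 for C (it gives R more in every row).
The remaining 2×2 game on (s1, s2) × (2, 3) has no saddle point. Let R play s1 with probability p; indifference gives 10p − 2(1−p) = −7p + 9(1−p), so p = 11/28.
Similarly C's optimal q on 2 is 4/7, and the value is 10·(4/7) + (-7)·(3/7) = 19/7.

19/7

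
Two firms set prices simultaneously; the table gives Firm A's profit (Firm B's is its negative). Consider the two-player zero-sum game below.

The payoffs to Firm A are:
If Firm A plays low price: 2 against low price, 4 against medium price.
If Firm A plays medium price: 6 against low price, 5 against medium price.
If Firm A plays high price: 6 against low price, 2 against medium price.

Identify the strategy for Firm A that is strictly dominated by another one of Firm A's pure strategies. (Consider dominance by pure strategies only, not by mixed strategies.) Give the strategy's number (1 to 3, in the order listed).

1

Compare low price with medium price: 6 > 2, 5 > 4.
So medium price strictly dominates low price for Firm A; low price is strictly dominated.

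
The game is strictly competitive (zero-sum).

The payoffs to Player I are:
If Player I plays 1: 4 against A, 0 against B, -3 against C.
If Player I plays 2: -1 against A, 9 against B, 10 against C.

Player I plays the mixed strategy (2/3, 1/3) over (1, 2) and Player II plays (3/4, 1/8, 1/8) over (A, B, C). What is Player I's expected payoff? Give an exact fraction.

55/24

Against (3/4, 1/8, 1/8), each row's expected payoff is 1: 21/8; 2: 13/8.
Taking the (2/3, 1/3)-weighted average: (2/3)·(21/8) + (1/3)·(13/8) = 55/24.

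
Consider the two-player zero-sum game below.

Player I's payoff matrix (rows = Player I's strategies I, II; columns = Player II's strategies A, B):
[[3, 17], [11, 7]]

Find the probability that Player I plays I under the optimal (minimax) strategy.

2/9

Row minima are 3 and 7, so Player I's maximin is 7; column maxima are 11 and 17, so Player II's minimax is 11. These differ, so the equilibrium is in mixed strategies.
Let Player I play I with probability p. Player II is indifferent when 3p + 11(1−p) = 17p + 7(1−p), giving p = 2/9.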